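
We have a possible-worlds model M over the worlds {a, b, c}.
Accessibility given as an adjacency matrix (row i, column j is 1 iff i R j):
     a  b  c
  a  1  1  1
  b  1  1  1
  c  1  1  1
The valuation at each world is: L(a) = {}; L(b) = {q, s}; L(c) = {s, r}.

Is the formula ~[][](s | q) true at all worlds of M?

Let φ = ~[][](s | q). Evaluate φ at each world:
  a (successors {a, b, c}): φ is true.
  b (successors {a, b, c}): φ is true.
  c (successors {a, b, c}): φ is true.
For instance, at b:
  At b: [][](s | q) is false, so ~[][](s | q) is true.
    At b: [][](s | q) requires [](s | q) at every successor {a, b, c}.
      [](s | q) fails at a, so [][](s | q) is false at b.

Yes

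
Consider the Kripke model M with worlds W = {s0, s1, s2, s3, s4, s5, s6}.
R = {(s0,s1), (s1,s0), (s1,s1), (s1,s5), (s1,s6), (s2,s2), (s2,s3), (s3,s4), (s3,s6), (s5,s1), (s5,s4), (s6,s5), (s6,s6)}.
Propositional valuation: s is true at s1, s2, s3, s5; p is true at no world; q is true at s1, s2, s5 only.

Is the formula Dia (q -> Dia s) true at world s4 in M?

No

Recall that Dia ψ holds at a world iff ψ holds at some accessible world.
At s4: no accessible worlds, so Dia (q -> Dia s) is false.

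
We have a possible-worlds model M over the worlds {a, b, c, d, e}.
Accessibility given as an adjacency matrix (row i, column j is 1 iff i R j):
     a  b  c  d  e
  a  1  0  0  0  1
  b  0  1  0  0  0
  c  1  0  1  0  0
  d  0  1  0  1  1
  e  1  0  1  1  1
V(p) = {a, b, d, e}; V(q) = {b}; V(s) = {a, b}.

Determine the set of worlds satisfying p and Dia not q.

Let φ = p and Dia not q. Evaluate φ at each world:
  a (successors {a, e}): φ is true.
  b (successors {b}): φ is false.
  c (successors {a, c}): φ is false.
  d (successors {b, d, e}): φ is true.
  e (successors {a, c, d, e}): φ is true.
For instance, at a:
  At a: p is true, Dia not q is true, so p and Dia not q is true.
    At a: Dia not q requires not q at some successor in {a, e}.
      not q holds at a, so Dia not q is true at a.
Satisfying worlds: {a, d, e}

a, d, e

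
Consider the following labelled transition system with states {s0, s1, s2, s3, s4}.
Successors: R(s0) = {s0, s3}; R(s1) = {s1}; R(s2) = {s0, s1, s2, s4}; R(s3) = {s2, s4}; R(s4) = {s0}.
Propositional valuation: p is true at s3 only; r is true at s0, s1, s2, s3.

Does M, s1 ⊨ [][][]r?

Yes

At s1: [][][]r requires [][]r at every successor {s1}.
    At s1: [][]r requires []r at every successor {s1}.
      At s1: []r is true.
    So [][]r is true at s1.
So [][][]r is true at s1.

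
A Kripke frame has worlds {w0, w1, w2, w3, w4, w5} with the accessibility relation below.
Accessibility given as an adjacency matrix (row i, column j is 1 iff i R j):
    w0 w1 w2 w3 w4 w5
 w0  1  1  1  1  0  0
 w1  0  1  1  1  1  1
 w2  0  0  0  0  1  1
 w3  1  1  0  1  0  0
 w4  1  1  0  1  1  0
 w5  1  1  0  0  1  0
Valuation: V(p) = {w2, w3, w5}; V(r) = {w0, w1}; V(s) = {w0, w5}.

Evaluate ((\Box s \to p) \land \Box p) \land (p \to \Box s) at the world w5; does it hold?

No

At w5: (\Box s \to p) \land \Box p is false, p \to \Box s is false, so ((\Box s \to p) \land \Box p) \land (p \to \Box s) is false.
  At w5: \Box s \to p is true, \Box p is false, so (\Box s \to p) \land \Box p is false.
    At w5: \Box s is false, p is true, so \Box s \to p is true.
      At w5: \Box s requires s at every successor {w0, w1, w4}.
        s fails at w1, so \Box s is false at w5.
    At w5: \Box p requires p at every successor {w0, w1, w4}.
      p fails at w0, so \Box p is false at w5.
  At w5: p is true, \Box s is false, so p \to \Box s is false.
    At w5: \Box s requires s at every successor {w0, w1, w4}.
      s fails at w1, so \Box s is false at w5.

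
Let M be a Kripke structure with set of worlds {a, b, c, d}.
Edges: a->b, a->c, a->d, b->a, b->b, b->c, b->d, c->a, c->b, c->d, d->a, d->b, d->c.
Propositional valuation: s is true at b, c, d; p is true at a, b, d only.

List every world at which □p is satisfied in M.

c

Let φ = □p. Evaluate φ at each world:
  a (successors {b, c, d}): φ is false.
  b (successors {a, b, c, d}): φ is false.
  c (successors {a, b, d}): φ is true.
  d (successors {a, b, c}): φ is false.
For instance, at a:
  At a: □p requires p at every successor {b, c, d}.
    p fails at c, so □p is false at a.
Satisfying worlds: {c}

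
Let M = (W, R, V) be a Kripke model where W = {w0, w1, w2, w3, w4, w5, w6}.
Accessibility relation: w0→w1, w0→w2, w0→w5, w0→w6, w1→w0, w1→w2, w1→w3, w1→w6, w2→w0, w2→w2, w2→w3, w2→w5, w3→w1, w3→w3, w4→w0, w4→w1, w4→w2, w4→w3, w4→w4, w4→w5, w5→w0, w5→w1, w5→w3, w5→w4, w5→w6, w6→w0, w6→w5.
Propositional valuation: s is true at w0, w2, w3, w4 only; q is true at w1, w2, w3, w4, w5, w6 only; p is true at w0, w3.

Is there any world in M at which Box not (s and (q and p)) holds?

Yes

Let φ = Box not (s and (q and p)). Evaluate φ at each world:
  w0 (successors {w1, w2, w5, w6}): φ is true.
  w1 (successors {w0, w2, w3, w6}): φ is false.
  w2 (successors {w0, w2, w3, w5}): φ is false.
  w3 (successors {w1, w3}): φ is false.
  w4 (successors {w0, w1, w2, w3, w4, w5}): φ is false.
  w5 (successors {w0, w1, w3, w4, w6}): φ is false.
  w6 (successors {w0, w5}): φ is true.
Detail at w0 (witness):
  At w0: Box not (s and (q and p)) requires not (s and (q and p)) at every successor {w1, w2, w5, w6}.
    At w1: not (s and (q and p)) is true.
    At w2: not (s and (q and p)) is true.
    At w5: not (s and (q and p)) is true.
    At w6: not (s and (q and p)) is true.
  So Box not (s and (q and p)) is true at w0.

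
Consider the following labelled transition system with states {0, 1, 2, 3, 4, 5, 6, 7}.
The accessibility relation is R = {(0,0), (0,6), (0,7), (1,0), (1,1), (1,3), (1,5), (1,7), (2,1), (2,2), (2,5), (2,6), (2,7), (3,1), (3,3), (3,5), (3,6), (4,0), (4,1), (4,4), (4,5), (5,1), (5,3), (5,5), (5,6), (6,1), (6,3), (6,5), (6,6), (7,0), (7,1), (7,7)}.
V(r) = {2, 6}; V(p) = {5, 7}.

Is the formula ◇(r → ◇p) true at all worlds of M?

Let φ = ◇(r → ◇p). Evaluate φ at each world:
  0 (successors {0, 6, 7}): φ is true.
  1 (successors {0, 1, 3, 5, 7}): φ is true.
  2 (successors {1, 2, 5, 6, 7}): φ is true.
  3 (successors {1, 3, 5, 6}): φ is true.
  4 (successors {0, 1, 4, 5}): φ is true.
  5 (successors {1, 3, 5, 6}): φ is true.
  6 (successors {1, 3, 5, 6}): φ is true.
  7 (successors {0, 1, 7}): φ is true.
For instance, at 6:
  At 6: ◇(r → ◇p) requires r → ◇p at some successor in {1, 3, 5, 6}.
    r → ◇p holds at 1, so ◇(r → ◇p) is true at 6.
      At 1: r is false, ◇p is true, so r → ◇p is true.

Yes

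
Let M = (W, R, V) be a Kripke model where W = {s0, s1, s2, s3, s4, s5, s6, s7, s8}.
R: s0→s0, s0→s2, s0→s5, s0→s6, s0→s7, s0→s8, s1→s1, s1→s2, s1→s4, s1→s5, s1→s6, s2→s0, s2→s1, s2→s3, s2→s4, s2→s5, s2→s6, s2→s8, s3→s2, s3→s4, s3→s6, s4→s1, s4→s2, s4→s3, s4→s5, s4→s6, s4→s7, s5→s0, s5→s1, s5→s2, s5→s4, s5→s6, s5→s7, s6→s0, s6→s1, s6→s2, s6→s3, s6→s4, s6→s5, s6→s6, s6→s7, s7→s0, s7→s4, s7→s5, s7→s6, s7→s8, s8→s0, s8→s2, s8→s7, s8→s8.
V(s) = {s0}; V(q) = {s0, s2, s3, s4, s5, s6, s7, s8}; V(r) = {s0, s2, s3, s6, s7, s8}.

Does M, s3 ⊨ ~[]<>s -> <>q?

Yes

Recall that []ψ holds at a world iff ψ holds at every accessible world, and <>ψ holds iff ψ holds at some accessible world.
At s3: ~[]<>s is true, <>q is true, so ~[]<>s -> <>q is true.
  At s3: []<>s is false, so ~[]<>s is true.
    At s3: []<>s requires <>s at every successor {s2, s4, s6}.
      <>s fails at s4, so []<>s is false at s3.
  At s3: <>q requires q at some successor in {s2, s4, s6}.
    q holds at s2, so <>q is true at s3.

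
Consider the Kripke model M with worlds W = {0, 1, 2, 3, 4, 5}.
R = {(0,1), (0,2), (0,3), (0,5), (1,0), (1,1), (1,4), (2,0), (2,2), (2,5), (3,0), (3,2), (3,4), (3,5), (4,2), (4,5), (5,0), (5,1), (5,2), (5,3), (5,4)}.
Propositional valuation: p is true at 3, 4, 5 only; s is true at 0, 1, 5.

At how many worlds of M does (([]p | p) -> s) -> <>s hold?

Let φ = (([]p | p) -> s) -> <>s. Evaluate φ at each world:
  0 (successors {1, 2, 3, 5}): φ is true.
  1 (successors {0, 1, 4}): φ is true.
  2 (successors {0, 2, 5}): φ is true.
  3 (successors {0, 2, 4, 5}): φ is true.
  4 (successors {2, 5}): φ is true.
  5 (successors {0, 1, 2, 3, 4}): φ is true.
For instance, at 5:
  At 5: ([]p | p) -> s is true, <>s is true, so (([]p | p) -> s) -> <>s is true.
    At 5: []p | p is true, s is true, so ([]p | p) -> s is true.
      At 5: []p is false, p is true, so []p | p is true.
    At 5: <>s requires s at some successor in {0, 1, 2, 3, 4}.
      s holds at 0, so <>s is true at 5.
Satisfying worlds: {0, 1, 2, 3, 4, 5}

6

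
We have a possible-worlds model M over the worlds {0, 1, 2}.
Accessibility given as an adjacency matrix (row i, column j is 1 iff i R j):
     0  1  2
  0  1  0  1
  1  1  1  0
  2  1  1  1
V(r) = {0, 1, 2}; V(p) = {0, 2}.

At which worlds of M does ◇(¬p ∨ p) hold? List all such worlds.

0, 1, 2

Let φ = ◇(¬p ∨ p). Evaluate φ at each world:
  0 (successors {0, 2}): φ is true.
  1 (successors {0, 1}): φ is true.
  2 (successors {0, 1, 2}): φ is true.
For instance, at 1:
  At 1: ◇(¬p ∨ p) requires ¬p ∨ p at some successor in {0, 1}.
    ¬p ∨ p holds at 0, so ◇(¬p ∨ p) is true at 1.
Satisfying worlds: {0, 1, 2}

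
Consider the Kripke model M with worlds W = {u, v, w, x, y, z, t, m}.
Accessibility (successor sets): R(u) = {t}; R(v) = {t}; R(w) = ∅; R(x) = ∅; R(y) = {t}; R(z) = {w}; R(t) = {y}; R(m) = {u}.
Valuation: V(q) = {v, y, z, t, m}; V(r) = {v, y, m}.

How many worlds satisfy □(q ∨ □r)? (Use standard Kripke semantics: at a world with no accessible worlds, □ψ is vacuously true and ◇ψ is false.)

7

Let φ = □(q ∨ □r). Evaluate φ at each world:
  u (successors {t}): φ is true.
  v (successors {t}): φ is true.
  w (successors ∅): φ is true.
  x (successors ∅): φ is true.
  y (successors {t}): φ is true.
  z (successors {w}): φ is true.
  t (successors {y}): φ is true.
  m (successors {u}): φ is false.
For instance, at u:
  At u: □(q ∨ □r) requires q ∨ □r at every successor {t}.
      At t: q is true, □r is true, so q ∨ □r is true.
  So □(q ∨ □r) is true at u.
Satisfying worlds: {u, v, w, x, y, z, t}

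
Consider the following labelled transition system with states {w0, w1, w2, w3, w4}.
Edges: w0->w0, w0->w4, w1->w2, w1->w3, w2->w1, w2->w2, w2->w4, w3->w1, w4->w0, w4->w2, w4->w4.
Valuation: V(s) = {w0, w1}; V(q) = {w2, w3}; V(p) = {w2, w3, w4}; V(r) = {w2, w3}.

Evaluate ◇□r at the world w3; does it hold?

Yes

At w3: ◇□r requires □r at some successor in {w1}.
  □r holds at w1, so ◇□r is true at w3.
    At w1: □r requires r at every successor {w2, w3}.
      At w2: r is true.
      At w3: r is true.
    So □r is true at w1.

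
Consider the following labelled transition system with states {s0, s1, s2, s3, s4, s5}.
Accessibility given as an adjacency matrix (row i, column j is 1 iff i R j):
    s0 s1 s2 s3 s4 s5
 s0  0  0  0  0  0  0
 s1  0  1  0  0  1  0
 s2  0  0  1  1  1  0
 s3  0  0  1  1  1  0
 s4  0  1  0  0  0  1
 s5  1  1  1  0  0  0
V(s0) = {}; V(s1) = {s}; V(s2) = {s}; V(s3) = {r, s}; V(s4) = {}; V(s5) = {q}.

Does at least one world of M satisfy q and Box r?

No

Let φ = q and Box r. Evaluate φ at each world:
  s0 (successors ∅): φ is false.
  s1 (successors {s1, s4}): φ is false.
  s2 (successors {s2, s3, s4}): φ is false.
  s3 (successors {s2, s3, s4}): φ is false.
  s4 (successors {s1, s5}): φ is false.
  s5 (successors {s0, s1, s2}): φ is false.
For instance, at s2:
  At s2: q is false, Box r is false, so q and Box r is false.
    At s2: Box r requires r at every successor {s2, s3, s4}.
      r fails at s2, so Box r is false at s2.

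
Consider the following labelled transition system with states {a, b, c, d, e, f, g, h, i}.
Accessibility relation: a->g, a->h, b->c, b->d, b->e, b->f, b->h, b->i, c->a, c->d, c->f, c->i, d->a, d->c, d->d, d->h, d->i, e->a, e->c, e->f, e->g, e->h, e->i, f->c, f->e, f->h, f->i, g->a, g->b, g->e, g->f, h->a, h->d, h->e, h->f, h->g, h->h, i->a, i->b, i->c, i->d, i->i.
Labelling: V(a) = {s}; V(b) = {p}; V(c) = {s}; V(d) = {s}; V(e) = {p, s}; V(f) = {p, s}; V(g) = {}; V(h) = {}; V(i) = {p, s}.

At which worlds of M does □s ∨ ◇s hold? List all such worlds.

b, c, d, e, f, g, h, i

Let φ = □s ∨ ◇s. Evaluate φ at each world:
  a (successors {g, h}): φ is false.
  b (successors {c, d, e, f, h, i}): φ is true.
  c (successors {a, d, f, i}): φ is true.
  d (successors {a, c, d, h, i}): φ is true.
  e (successors {a, c, f, g, h, i}): φ is true.
  f (successors {c, e, h, i}): φ is true.
  g (successors {a, b, e, f}): φ is true.
  h (successors {a, d, e, f, g, h}): φ is true.
  i (successors {a, b, c, d, i}): φ is true.
For instance, at g:
  At g: □s is false, ◇s is true, so □s ∨ ◇s is true.
    At g: □s requires s at every successor {a, b, e, f}.
      s fails at b, so □s is false at g.
    At g: ◇s requires s at some successor in {a, b, e, f}.
      s holds at a, so ◇s is true at g.
Satisfying worlds: {b, c, d, e, f, g, h, i}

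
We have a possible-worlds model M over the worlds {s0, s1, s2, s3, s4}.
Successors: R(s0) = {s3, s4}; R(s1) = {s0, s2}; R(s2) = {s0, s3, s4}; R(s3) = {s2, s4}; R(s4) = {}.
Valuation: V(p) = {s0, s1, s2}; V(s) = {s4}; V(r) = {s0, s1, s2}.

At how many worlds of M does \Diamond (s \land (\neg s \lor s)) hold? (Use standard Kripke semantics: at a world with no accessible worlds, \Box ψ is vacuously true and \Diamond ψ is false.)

3

Recall that \Diamond ψ holds at a world iff ψ holds at some accessible world.
Let φ = \Diamond (s \land (\neg s \lor s)). Evaluate φ at each world:
  s0 (successors {s3, s4}): φ is true.
  s1 (successors {s0, s2}): φ is false.
  s2 (successors {s0, s3, s4}): φ is true.
  s3 (successors {s2, s4}): φ is true.
  s4 (successors ∅): φ is false.
For instance, at s3:
  At s3: \Diamond (s \land (\neg s \lor s)) requires s \land (\neg s \lor s) at some successor in {s2, s4}.
    s \land (\neg s \lor s) holds at s4, so \Diamond (s \land (\neg s \lor s)) is true at s3.
Satisfying worlds: {s0, s2, s3}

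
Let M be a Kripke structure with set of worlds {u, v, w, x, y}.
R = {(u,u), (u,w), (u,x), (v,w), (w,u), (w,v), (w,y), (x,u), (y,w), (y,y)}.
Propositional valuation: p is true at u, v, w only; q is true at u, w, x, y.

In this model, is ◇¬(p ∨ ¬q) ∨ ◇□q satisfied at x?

Yes

Recall that □ψ holds at a world iff ψ holds at every accessible world, and ◇ψ holds iff ψ holds at some accessible world.
At x: ◇¬(p ∨ ¬q) is false, ◇□q is true, so ◇¬(p ∨ ¬q) ∨ ◇□q is true.
  At x: ◇¬(p ∨ ¬q) requires ¬(p ∨ ¬q) at some successor in {u}.
    At u: ¬(p ∨ ¬q) is false.
  So ◇¬(p ∨ ¬q) is false at x.
  At x: ◇□q requires □q at some successor in {u}.
    □q holds at u, so ◇□q is true at x.
      At u: □q requires q at every successor {u, w, x}.
        At u: q is true.
        At w: q is true.
        At x: q is true.
      So □q is true at u.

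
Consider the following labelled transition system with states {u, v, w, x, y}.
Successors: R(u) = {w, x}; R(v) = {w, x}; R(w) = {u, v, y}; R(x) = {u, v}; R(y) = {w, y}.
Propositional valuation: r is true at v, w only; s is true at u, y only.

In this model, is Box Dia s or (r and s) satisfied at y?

Recall that Box ψ holds at a world iff ψ holds at every accessible world, and Dia ψ holds iff ψ holds at some accessible world.
At y: Box Dia s is true, r and s is false, so Box Dia s or (r and s) is true.
  At y: Box Dia s requires Dia s at every successor {w, y}.
      At w: Dia s requires s at some successor in {u, v, y}.
        s holds at u, so Dia s is true at w.
      At y: Dia s requires s at some successor in {w, y}.
        s holds at y, so Dia s is true at y.
  So Box Dia s is true at y.

Yes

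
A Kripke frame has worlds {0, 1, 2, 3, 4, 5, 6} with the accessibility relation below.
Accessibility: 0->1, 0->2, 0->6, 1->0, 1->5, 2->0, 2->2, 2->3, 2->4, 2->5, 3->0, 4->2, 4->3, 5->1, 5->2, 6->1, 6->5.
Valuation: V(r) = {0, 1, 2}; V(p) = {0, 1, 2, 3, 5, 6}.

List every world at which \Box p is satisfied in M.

0, 1, 3, 4, 5, 6

Let φ = \Box p. Evaluate φ at each world:
  0 (successors {1, 2, 6}): φ is true.
  1 (successors {0, 5}): φ is true.
  2 (successors {0, 2, 3, 4, 5}): φ is false.
  3 (successors {0}): φ is true.
  4 (successors {2, 3}): φ is true.
  5 (successors {1, 2}): φ is true.
  6 (successors {1, 5}): φ is true.
For instance, at 1:
  At 1: \Box p requires p at every successor {0, 5}.
    At 0: p is true.
    At 5: p is true.
  So \Box p is true at 1.
Satisfying worlds: {0, 1, 3, 4, 5, 6}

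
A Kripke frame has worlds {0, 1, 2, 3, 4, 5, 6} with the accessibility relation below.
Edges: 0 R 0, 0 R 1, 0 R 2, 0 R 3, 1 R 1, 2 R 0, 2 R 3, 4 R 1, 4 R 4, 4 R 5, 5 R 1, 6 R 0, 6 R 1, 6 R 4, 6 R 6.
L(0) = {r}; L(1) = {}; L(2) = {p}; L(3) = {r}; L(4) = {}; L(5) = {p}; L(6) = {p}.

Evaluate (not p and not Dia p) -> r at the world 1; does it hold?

No

At 1: not p and not Dia p is true, r is false, so (not p and not Dia p) -> r is false.
  At 1: not p is true, not Dia p is true, so not p and not Dia p is true.
    At 1: Dia p is false, so not Dia p is true.
      At 1: Dia p requires p at some successor in {1}.
        At 1: p is false.
      So Dia p is false at 1.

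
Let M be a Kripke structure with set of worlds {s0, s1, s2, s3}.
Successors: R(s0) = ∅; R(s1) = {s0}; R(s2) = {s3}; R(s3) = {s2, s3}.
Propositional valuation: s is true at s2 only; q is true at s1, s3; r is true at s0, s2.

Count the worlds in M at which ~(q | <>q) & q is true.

Let φ = ~(q | <>q) & q. Evaluate φ at each world:
  s0 (successors ∅): φ is false.
  s1 (successors {s0}): φ is false.
  s2 (successors {s3}): φ is false.
  s3 (successors {s2, s3}): φ is false.
For instance, at s3:
  At s3: ~(q | <>q) is false, q is true, so ~(q | <>q) & q is false.
    At s3: q | <>q is true, so ~(q | <>q) is false.
      At s3: q is true, <>q is true, so q | <>q is true.
Satisfying worlds: none.

0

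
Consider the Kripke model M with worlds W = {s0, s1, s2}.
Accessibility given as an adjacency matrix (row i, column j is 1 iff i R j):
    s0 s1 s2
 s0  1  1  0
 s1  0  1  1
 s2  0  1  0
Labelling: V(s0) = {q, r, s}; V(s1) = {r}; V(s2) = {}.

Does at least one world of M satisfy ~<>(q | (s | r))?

No

Let φ = ~<>(q | (s | r)). Evaluate φ at each world:
  s0 (successors {s0, s1}): φ is false.
  s1 (successors {s1, s2}): φ is false.
  s2 (successors {s1}): φ is false.
For instance, at s1:
  At s1: <>(q | (s | r)) is true, so ~<>(q | (s | r)) is false.
    At s1: <>(q | (s | r)) requires q | (s | r) at some successor in {s1, s2}.
      q | (s | r) holds at s1, so <>(q | (s | r)) is true at s1.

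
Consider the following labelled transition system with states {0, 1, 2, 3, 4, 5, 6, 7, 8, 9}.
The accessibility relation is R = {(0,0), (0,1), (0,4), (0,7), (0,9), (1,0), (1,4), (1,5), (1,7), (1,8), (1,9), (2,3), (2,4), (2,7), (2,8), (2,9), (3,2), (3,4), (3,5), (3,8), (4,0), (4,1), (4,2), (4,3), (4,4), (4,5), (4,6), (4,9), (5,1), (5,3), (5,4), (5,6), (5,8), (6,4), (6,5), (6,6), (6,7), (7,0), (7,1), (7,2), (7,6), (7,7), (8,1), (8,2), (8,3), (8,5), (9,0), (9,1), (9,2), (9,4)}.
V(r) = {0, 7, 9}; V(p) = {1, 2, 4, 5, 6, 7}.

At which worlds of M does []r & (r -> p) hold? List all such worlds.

Let φ = []r & (r -> p). Evaluate φ at each world:
  0 (successors {0, 1, 4, 7, 9}): φ is false.
  1 (successors {0, 4, 5, 7, 8, 9}): φ is false.
  2 (successors {3, 4, 7, 8, 9}): φ is false.
  3 (successors {2, 4, 5, 8}): φ is false.
  4 (successors {0, 1, 2, 3, 4, 5, 6, 9}): φ is false.
  5 (successors {1, 3, 4, 6, 8}): φ is false.
  6 (successors {4, 5, 6, 7}): φ is false.
  7 (successors {0, 1, 2, 6, 7}): φ is false.
  8 (successors {1, 2, 3, 5}): φ is false.
  9 (successors {0, 1, 2, 4}): φ is false.
For instance, at 1:
  At 1: []r is false, r -> p is true, so []r & (r -> p) is false.
    At 1: []r requires r at every successor {0, 4, 5, 7, 8, 9}.
      r fails at 4, so []r is false at 1.
Satisfying worlds: none.

none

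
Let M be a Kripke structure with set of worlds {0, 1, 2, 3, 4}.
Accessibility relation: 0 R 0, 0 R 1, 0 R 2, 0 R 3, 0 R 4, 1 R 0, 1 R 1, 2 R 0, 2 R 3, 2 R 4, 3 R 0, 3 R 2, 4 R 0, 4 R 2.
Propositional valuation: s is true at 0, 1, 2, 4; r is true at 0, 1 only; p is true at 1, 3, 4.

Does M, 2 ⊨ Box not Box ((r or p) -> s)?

At 2: Box not Box ((r or p) -> s) requires not Box ((r or p) -> s) at every successor {0, 3, 4}.
  not Box ((r or p) -> s) fails at 3, so Box not Box ((r or p) -> s) is false at 2.
    At 3: Box ((r or p) -> s) is true, so not Box ((r or p) -> s) is false.
      At 3: Box ((r or p) -> s) requires (r or p) -> s at every successor {0, 2}.
        At 0: (r or p) -> s is true.
        At 2: (r or p) -> s is true.
      So Box ((r or p) -> s) is true at 3.

No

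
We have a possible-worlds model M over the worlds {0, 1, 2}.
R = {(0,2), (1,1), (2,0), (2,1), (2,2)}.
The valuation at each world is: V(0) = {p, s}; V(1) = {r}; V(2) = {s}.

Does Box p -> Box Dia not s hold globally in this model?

Yes

Let φ = Box p -> Box Dia not s. Evaluate φ at each world:
  0 (successors {2}): φ is true.
  1 (successors {1}): φ is true.
  2 (successors {0, 1, 2}): φ is true.
For instance, at 2:
  At 2: Box p is false, Box Dia not s is false, so Box p -> Box Dia not s is true.
    At 2: Box p requires p at every successor {0, 1, 2}.
      p fails at 1, so Box p is false at 2.
    At 2: Box Dia not s requires Dia not s at every successor {0, 1, 2}.
      Dia not s fails at 0, so Box Dia not s is false at 2.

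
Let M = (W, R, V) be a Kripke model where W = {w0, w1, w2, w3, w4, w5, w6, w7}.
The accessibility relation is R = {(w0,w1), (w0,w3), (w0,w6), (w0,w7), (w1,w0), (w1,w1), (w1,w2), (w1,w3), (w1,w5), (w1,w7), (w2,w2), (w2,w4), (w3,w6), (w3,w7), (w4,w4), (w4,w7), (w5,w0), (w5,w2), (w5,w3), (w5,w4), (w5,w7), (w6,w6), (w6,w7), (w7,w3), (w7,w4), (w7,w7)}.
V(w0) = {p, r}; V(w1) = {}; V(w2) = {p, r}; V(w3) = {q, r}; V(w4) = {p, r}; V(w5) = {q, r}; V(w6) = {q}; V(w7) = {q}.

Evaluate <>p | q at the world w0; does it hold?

No

Recall that <>ψ holds at a world iff ψ holds at some accessible world.
At w0: <>p is false, q is false, so <>p | q is false.
  At w0: <>p requires p at some successor in {w1, w3, w6, w7}.
    At w1: p is false.
    At w3: p is false.
    At w6: p is false.
    At w7: p is false.
  So <>p is false at w0.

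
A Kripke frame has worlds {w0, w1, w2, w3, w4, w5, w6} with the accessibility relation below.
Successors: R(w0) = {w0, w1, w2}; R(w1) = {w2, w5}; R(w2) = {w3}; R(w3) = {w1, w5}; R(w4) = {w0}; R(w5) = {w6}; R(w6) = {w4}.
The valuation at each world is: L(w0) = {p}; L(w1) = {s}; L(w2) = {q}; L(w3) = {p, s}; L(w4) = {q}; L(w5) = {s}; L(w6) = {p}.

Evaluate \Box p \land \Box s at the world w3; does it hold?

At w3: \Box p is false, \Box s is true, so \Box p \land \Box s is false.
  At w3: \Box p requires p at every successor {w1, w5}.
    p fails at w1, so \Box p is false at w3.
  At w3: \Box s requires s at every successor {w1, w5}.
    At w1: s is true.
    At w5: s is true.
  So \Box s is true at w3.

No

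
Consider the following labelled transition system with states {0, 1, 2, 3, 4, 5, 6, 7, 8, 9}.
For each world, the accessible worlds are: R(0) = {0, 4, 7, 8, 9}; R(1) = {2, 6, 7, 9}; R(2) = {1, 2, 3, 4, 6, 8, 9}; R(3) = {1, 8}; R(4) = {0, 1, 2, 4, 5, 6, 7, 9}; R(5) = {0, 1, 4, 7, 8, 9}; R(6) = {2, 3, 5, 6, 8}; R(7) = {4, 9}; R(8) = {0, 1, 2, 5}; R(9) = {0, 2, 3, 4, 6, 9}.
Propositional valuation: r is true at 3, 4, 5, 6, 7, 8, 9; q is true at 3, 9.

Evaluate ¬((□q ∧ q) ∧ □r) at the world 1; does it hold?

Yes

Recall that □ψ holds at a world iff ψ holds at every accessible world, and ◇ψ holds iff ψ holds at some accessible world.
At 1: (□q ∧ q) ∧ □r is false, so ¬((□q ∧ q) ∧ □r) is true.
  At 1: □q ∧ q is false, □r is false, so (□q ∧ q) ∧ □r is false.
    At 1: □q is false, q is false, so □q ∧ q is false.
      At 1: □q requires q at every successor {2, 6, 7, 9}.
        q fails at 2, so □q is false at 1.
    At 1: □r requires r at every successor {2, 6, 7, 9}.
      r fails at 2, so □r is false at 1.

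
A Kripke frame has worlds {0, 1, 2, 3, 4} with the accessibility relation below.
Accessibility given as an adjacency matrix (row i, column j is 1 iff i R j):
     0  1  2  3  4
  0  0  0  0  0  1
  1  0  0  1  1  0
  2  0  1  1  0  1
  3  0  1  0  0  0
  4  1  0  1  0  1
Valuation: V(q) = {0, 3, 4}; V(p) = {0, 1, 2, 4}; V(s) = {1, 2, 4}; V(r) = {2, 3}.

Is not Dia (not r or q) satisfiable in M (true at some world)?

No

Let φ = not Dia (not r or q). Evaluate φ at each world:
  0 (successors {4}): φ is false.
  1 (successors {2, 3}): φ is false.
  2 (successors {1, 2, 4}): φ is false.
  3 (successors {1}): φ is false.
  4 (successors {0, 2, 4}): φ is false.
For instance, at 3:
  At 3: Dia (not r or q) is true, so not Dia (not r or q) is false.
    At 3: Dia (not r or q) requires not r or q at some successor in {1}.
      not r or q holds at 1, so Dia (not r or q) is true at 3.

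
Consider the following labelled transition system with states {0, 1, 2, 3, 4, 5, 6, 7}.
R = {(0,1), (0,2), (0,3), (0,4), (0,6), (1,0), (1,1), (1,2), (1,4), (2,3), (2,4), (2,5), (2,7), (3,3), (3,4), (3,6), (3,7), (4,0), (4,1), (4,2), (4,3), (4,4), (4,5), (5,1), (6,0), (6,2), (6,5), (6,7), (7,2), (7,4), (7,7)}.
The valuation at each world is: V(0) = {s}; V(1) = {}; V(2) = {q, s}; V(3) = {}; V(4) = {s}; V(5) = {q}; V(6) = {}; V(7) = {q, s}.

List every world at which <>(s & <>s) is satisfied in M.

0, 1, 2, 3, 4, 6, 7

Let φ = <>(s & <>s). Evaluate φ at each world:
  0 (successors {1, 2, 3, 4, 6}): φ is true.
  1 (successors {0, 1, 2, 4}): φ is true.
  2 (successors {3, 4, 5, 7}): φ is true.
  3 (successors {3, 4, 6, 7}): φ is true.
  4 (successors {0, 1, 2, 3, 4, 5}): φ is true.
  5 (successors {1}): φ is false.
  6 (successors {0, 2, 5, 7}): φ is true.
  7 (successors {2, 4, 7}): φ is true.
For instance, at 4:
  At 4: <>(s & <>s) requires s & <>s at some successor in {0, 1, 2, 3, 4, 5}.
    s & <>s holds at 0, so <>(s & <>s) is true at 4.
      At 0: s is true, <>s is true, so s & <>s is true.
Satisfying worlds: {0, 1, 2, 3, 4, 6, 7}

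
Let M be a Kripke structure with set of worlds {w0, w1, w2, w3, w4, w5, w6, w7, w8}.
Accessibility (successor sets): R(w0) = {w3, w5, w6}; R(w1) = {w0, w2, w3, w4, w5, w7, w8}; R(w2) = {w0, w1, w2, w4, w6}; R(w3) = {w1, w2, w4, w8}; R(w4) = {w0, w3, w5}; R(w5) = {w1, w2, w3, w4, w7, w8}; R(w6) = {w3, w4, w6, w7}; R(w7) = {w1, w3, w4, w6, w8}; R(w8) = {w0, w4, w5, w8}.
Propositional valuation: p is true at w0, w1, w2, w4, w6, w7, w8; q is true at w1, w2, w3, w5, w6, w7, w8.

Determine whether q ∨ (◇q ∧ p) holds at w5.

At w5: q is true, ◇q ∧ p is false, so q ∨ (◇q ∧ p) is true.
  At w5: ◇q is true, p is false, so ◇q ∧ p is false.
    At w5: ◇q requires q at some successor in {w1, w2, w3, w4, w7, w8}.
      q holds at w1, so ◇q is true at w5.

Yes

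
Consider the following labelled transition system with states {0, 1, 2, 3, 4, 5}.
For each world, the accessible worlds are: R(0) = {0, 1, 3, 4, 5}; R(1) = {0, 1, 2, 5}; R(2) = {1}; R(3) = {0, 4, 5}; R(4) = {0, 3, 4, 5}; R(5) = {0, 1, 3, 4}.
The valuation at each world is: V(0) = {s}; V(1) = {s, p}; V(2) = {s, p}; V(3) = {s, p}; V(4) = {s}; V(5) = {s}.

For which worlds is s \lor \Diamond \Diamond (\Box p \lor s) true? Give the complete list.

Let φ = s \lor \Diamond \Diamond (\Box p \lor s). Evaluate φ at each world:
  0 (successors {0, 1, 3, 4, 5}): φ is true.
  1 (successors {0, 1, 2, 5}): φ is true.
  2 (successors {1}): φ is true.
  3 (successors {0, 4, 5}): φ is true.
  4 (successors {0, 3, 4, 5}): φ is true.
  5 (successors {0, 1, 3, 4}): φ is true.
For instance, at 0:
  At 0: s is true, \Diamond \Diamond (\Box p \lor s) is true, so s \lor \Diamond \Diamond (\Box p \lor s) is true.
    At 0: \Diamond \Diamond (\Box p \lor s) requires \Diamond (\Box p \lor s) at some successor in {0, 1, 3, 4, 5}.
      \Diamond (\Box p \lor s) holds at 0, so \Diamond \Diamond (\Box p \lor s) is true at 0.
Satisfying worlds: {0, 1, 2, 3, 4, 5}

0, 1, 2, 3, 4, 5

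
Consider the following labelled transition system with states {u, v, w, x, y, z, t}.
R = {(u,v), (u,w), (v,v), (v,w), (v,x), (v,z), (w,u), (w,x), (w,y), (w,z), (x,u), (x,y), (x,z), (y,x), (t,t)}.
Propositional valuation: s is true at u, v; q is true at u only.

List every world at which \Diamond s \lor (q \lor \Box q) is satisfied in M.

u, v, w, x, z

Let φ = \Diamond s \lor (q \lor \Box q). Evaluate φ at each world:
  u (successors {v, w}): φ is true.
  v (successors {v, w, x, z}): φ is true.
  w (successors {u, x, y, z}): φ is true.
  x (successors {u, y, z}): φ is true.
  y (successors {x}): φ is false.
  z (successors ∅): φ is true.
  t (successors {t}): φ is false.
For instance, at w:
  At w: \Diamond s is true, q \lor \Box q is false, so \Diamond s \lor (q \lor \Box q) is true.
    At w: \Diamond s requires s at some successor in {u, x, y, z}.
      s holds at u, so \Diamond s is true at w.
    At w: q is false, \Box q is false, so q \lor \Box q is false.
      At w: \Box q requires q at every successor {u, x, y, z}.
        q fails at x, so \Box q is false at w.
Satisfying worlds: {u, v, w, x, z}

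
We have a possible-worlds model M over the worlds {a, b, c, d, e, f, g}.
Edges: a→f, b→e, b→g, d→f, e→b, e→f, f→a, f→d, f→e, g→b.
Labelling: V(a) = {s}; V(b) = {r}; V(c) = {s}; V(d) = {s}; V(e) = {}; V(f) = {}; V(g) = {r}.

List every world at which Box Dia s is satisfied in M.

a, c, d

Let φ = Box Dia s. Evaluate φ at each world:
  a (successors {f}): φ is true.
  b (successors {e, g}): φ is false.
  c (successors ∅): φ is true.
  d (successors {f}): φ is true.
  e (successors {b, f}): φ is false.
  f (successors {a, d, e}): φ is false.
  g (successors {b}): φ is false.
For instance, at b:
  At b: Box Dia s requires Dia s at every successor {e, g}.
    Dia s fails at e, so Box Dia s is false at b.
      At e: Dia s requires s at some successor in {b, f}.
        At b: s is false.
        At f: s is false.
      So Dia s is false at e.
Satisfying worlds: {a, c, d}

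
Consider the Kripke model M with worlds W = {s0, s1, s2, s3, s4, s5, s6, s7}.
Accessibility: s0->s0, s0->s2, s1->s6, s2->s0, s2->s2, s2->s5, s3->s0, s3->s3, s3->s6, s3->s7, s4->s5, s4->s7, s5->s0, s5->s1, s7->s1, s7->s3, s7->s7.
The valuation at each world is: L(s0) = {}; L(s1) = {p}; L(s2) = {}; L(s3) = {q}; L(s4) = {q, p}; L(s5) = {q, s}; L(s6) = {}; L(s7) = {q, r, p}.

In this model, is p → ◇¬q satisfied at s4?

Recall that ◇ψ holds at a world iff ψ holds at some accessible world.
At s4: p is true, ◇¬q is false, so p → ◇¬q is false.
  At s4: ◇¬q requires ¬q at some successor in {s5, s7}.
    At s5: ¬q is false.
    At s7: ¬q is false.
  So ◇¬q is false at s4.

No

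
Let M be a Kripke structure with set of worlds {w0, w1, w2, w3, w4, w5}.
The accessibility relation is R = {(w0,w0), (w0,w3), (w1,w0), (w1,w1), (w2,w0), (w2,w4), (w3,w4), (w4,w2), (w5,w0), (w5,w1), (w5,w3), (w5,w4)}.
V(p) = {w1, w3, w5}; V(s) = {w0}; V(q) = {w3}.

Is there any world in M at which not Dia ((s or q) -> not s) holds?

No

Let φ = not Dia ((s or q) -> not s). Evaluate φ at each world:
  w0 (successors {w0, w3}): φ is false.
  w1 (successors {w0, w1}): φ is false.
  w2 (successors {w0, w4}): φ is false.
  w3 (successors {w4}): φ is false.
  w4 (successors {w2}): φ is false.
  w5 (successors {w0, w1, w3, w4}): φ is false.
For instance, at w0:
  At w0: Dia ((s or q) -> not s) is true, so not Dia ((s or q) -> not s) is false.
    At w0: Dia ((s or q) -> not s) requires (s or q) -> not s at some successor in {w0, w3}.
      (s or q) -> not s holds at w3, so Dia ((s or q) -> not s) is true at w0.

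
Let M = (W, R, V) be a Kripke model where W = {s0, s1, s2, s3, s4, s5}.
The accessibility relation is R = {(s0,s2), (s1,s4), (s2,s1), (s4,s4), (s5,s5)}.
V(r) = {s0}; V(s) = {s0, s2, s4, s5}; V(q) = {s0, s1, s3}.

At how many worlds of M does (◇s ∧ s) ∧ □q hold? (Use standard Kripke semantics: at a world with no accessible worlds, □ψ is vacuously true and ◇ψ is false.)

0

Let φ = (◇s ∧ s) ∧ □q. Evaluate φ at each world:
  s0 (successors {s2}): φ is false.
  s1 (successors {s4}): φ is false.
  s2 (successors {s1}): φ is false.
  s3 (successors ∅): φ is false.
  s4 (successors {s4}): φ is false.
  s5 (successors {s5}): φ is false.
For instance, at s1:
  At s1: ◇s ∧ s is false, □q is false, so (◇s ∧ s) ∧ □q is false.
    At s1: ◇s is true, s is false, so ◇s ∧ s is false.
      At s1: ◇s requires s at some successor in {s4}.
        s holds at s4, so ◇s is true at s1.
    At s1: □q requires q at every successor {s4}.
      q fails at s4, so □q is false at s1.
Satisfying worlds: none.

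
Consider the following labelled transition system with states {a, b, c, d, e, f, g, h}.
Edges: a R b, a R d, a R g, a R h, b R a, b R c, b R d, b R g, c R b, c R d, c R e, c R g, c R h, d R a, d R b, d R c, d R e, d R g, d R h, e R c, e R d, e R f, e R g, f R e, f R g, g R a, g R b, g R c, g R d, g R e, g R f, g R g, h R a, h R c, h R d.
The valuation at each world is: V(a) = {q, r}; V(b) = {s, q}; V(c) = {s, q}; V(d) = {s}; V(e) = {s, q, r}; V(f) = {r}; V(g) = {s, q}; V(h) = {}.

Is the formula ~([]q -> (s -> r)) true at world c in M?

At c: []q -> (s -> r) is true, so ~([]q -> (s -> r)) is false.
  At c: []q is false, s -> r is false, so []q -> (s -> r) is true.
    At c: []q requires q at every successor {b, d, e, g, h}.
      q fails at d, so []q is false at c.

No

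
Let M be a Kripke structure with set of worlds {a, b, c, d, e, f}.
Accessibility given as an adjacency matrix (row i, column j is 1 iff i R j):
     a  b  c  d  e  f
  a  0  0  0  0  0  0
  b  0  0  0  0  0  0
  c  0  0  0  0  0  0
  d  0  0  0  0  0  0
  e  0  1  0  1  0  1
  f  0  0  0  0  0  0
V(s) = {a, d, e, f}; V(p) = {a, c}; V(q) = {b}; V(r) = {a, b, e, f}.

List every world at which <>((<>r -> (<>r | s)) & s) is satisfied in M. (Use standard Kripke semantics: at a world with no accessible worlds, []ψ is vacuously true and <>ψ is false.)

Let φ = <>((<>r -> (<>r | s)) & s). Evaluate φ at each world:
  a (successors ∅): φ is false.
  b (successors ∅): φ is false.
  c (successors ∅): φ is false.
  d (successors ∅): φ is false.
  e (successors {b, d, f}): φ is true.
  f (successors ∅): φ is false.
For instance, at e:
  At e: <>((<>r -> (<>r | s)) & s) requires (<>r -> (<>r | s)) & s at some successor in {b, d, f}.
    (<>r -> (<>r | s)) & s holds at d, so <>((<>r -> (<>r | s)) & s) is true at e.
      At d: <>r -> (<>r | s) is true, s is true, so (<>r -> (<>r | s)) & s is true.
Satisfying worlds: {e}

e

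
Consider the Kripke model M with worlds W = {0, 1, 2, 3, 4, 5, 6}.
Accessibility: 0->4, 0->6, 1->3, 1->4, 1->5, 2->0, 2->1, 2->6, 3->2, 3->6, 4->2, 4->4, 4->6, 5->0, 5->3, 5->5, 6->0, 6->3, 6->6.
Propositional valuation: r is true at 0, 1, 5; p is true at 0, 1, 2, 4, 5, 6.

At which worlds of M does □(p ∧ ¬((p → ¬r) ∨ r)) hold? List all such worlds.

none

Let φ = □(p ∧ ¬((p → ¬r) ∨ r)). Evaluate φ at each world:
  0 (successors {4, 6}): φ is false.
  1 (successors {3, 4, 5}): φ is false.
  2 (successors {0, 1, 6}): φ is false.
  3 (successors {2, 6}): φ is false.
  4 (successors {2, 4, 6}): φ is false.
  5 (successors {0, 3, 5}): φ is false.
  6 (successors {0, 3, 6}): φ is false.
For instance, at 1:
  At 1: □(p ∧ ¬((p → ¬r) ∨ r)) requires p ∧ ¬((p → ¬r) ∨ r) at every successor {3, 4, 5}.
    p ∧ ¬((p → ¬r) ∨ r) fails at 3, so □(p ∧ ¬((p → ¬r) ∨ r)) is false at 1.
Satisfying worlds: none.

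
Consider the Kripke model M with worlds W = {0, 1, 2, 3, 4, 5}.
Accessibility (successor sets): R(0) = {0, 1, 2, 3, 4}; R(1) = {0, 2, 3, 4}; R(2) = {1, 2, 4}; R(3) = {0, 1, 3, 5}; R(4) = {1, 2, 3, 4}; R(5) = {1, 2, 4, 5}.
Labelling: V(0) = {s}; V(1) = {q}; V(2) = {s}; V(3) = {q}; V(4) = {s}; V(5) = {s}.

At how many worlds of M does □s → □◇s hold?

6

Let φ = □s → □◇s. Evaluate φ at each world:
  0 (successors {0, 1, 2, 3, 4}): φ is true.
  1 (successors {0, 2, 3, 4}): φ is true.
  2 (successors {1, 2, 4}): φ is true.
  3 (successors {0, 1, 3, 5}): φ is true.
  4 (successors {1, 2, 3, 4}): φ is true.
  5 (successors {1, 2, 4, 5}): φ is true.
For instance, at 0:
  At 0: □s is false, □◇s is true, so □s → □◇s is true.
    At 0: □s requires s at every successor {0, 1, 2, 3, 4}.
      s fails at 1, so □s is false at 0.
    At 0: □◇s requires ◇s at every successor {0, 1, 2, 3, 4}.
      At 0: ◇s is true.
      At 1: ◇s is true.
      At 2: ◇s is true.
      At 3: ◇s is true.
      At 4: ◇s is true.
    So □◇s is true at 0.
Satisfying worlds: {0, 1, 2, 3, 4, 5}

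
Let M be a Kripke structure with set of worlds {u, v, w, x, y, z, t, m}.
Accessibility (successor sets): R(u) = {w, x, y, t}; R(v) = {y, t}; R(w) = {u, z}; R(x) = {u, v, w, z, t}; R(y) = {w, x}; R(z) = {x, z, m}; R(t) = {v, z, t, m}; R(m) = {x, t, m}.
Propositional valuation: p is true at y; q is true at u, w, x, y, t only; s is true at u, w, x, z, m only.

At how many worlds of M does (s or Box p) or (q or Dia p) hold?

8

Let φ = (s or Box p) or (q or Dia p). Evaluate φ at each world:
  u (successors {w, x, y, t}): φ is true.
  v (successors {y, t}): φ is true.
  w (successors {u, z}): φ is true.
  x (successors {u, v, w, z, t}): φ is true.
  y (successors {w, x}): φ is true.
  z (successors {x, z, m}): φ is true.
  t (successors {v, z, t, m}): φ is true.
  m (successors {x, t, m}): φ is true.
For instance, at z:
  At z: s or Box p is true, q or Dia p is false, so (s or Box p) or (q or Dia p) is true.
    At z: s is true, Box p is false, so s or Box p is true.
      At z: Box p requires p at every successor {x, z, m}.
        p fails at x, so Box p is false at z.
    At z: q is false, Dia p is false, so q or Dia p is false.
      At z: Dia p requires p at some successor in {x, z, m}.
        At x: p is false.
        At z: p is false.
        At m: p is false.
      So Dia p is false at z.
Satisfying worlds: {u, v, w, x, y, z, t, m}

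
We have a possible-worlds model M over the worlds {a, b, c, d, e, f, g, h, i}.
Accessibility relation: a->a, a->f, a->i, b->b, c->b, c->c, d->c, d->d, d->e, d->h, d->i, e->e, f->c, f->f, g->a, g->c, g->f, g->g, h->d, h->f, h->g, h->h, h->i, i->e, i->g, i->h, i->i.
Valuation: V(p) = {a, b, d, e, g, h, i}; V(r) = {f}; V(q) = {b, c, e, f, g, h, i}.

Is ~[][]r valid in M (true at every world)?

Yes

Let φ = ~[][]r. Evaluate φ at each world:
  a (successors {a, f, i}): φ is true.
  b (successors {b}): φ is true.
  c (successors {b, c}): φ is true.
  d (successors {c, d, e, h, i}): φ is true.
  e (successors {e}): φ is true.
  f (successors {c, f}): φ is true.
  g (successors {a, c, f, g}): φ is true.
  h (successors {d, f, g, h, i}): φ is true.
  i (successors {e, g, h, i}): φ is true.
For instance, at f:
  At f: [][]r is false, so ~[][]r is true.
    At f: [][]r requires []r at every successor {c, f}.
      []r fails at c, so [][]r is false at f.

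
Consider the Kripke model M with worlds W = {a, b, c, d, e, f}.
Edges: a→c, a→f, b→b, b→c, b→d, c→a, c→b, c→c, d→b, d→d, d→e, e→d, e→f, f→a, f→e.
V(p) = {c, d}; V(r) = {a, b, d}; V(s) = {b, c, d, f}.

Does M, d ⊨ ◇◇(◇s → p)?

Yes

Recall that ◇ψ holds at a world iff ψ holds at some accessible world.
At d: ◇◇(◇s → p) requires ◇(◇s → p) at some successor in {b, d, e}.
  ◇(◇s → p) holds at b, so ◇◇(◇s → p) is true at d.
    At b: ◇(◇s → p) requires ◇s → p at some successor in {b, c, d}.
      ◇s → p holds at c, so ◇(◇s → p) is true at b.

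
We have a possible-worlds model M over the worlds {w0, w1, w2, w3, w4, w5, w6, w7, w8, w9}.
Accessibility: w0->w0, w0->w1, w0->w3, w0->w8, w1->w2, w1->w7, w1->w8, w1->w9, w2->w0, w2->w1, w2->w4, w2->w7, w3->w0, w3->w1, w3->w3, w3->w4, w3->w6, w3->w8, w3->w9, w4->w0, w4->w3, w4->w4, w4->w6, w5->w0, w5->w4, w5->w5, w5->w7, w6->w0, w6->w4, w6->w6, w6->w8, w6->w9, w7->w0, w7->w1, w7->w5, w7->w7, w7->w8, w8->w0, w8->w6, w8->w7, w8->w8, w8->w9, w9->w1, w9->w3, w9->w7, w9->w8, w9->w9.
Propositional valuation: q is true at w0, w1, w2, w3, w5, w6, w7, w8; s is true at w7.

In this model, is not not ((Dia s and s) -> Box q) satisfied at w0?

At w0: not ((Dia s and s) -> Box q) is false, so not not ((Dia s and s) -> Box q) is true.
  At w0: (Dia s and s) -> Box q is true, so not ((Dia s and s) -> Box q) is false.
    At w0: Dia s and s is false, Box q is true, so (Dia s and s) -> Box q is true.
      At w0: Dia s is false, s is false, so Dia s and s is false.
      At w0: Box q requires q at every successor {w0, w1, w3, w8}.
        At w0: q is true.
        At w1: q is true.
        At w3: q is true.
        At w8: q is true.
      So Box q is true at w0.

Yes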